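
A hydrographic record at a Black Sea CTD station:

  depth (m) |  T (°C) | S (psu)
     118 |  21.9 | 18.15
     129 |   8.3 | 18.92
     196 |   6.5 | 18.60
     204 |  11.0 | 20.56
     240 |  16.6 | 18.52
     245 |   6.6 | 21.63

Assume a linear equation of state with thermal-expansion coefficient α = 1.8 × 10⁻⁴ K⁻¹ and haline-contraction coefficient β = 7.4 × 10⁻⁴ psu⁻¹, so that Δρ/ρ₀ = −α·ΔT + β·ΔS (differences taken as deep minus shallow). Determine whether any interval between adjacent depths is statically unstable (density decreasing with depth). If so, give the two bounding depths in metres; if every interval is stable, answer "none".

Evaluate Δρ/ρ₀ = −αΔT + βΔS across each adjacent pair:
  118–129 m: −αΔT+βΔS = −(1.8 × 10⁻⁴)(-13.6)+(7.4 × 10⁻⁴)(+0.77) = 3.0 × 10⁻³ → stable
  129–196 m: −αΔT+βΔS = −(1.8 × 10⁻⁴)(-1.8)+(7.4 × 10⁻⁴)(-0.32) = 8.7 × 10⁻⁵ → stable
  196–204 m: −αΔT+βΔS = −(1.8 × 10⁻⁴)(+4.5)+(7.4 × 10⁻⁴)(+1.96) = 6.4 × 10⁻⁴ → stable
  204–240 m: −αΔT+βΔS = −(1.8 × 10⁻⁴)(+5.6)+(7.4 × 10⁻⁴)(-2.04) = -2.5 × 10⁻³ → UNSTABLE
  240–245 m: −αΔT+βΔS = −(1.8 × 10⁻⁴)(-10.0)+(7.4 × 10⁻⁴)(+3.11) = 4.1 × 10⁻³ → stable
The 204–240 m interval has Δρ < 0: lighter water underlies denser water.

204–240 m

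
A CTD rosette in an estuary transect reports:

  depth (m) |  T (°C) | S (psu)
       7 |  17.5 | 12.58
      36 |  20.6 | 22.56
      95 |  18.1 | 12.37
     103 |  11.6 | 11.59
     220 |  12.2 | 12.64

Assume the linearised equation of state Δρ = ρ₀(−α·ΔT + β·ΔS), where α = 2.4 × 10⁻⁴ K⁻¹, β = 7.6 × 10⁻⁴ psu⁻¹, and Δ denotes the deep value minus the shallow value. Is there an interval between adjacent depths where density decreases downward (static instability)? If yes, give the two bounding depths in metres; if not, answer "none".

Evaluate Δρ/ρ₀ = −αΔT + βΔS across each adjacent pair:
  7–36 m: −αΔT+βΔS = −(2.4 × 10⁻⁴)(+3.1)+(7.6 × 10⁻⁴)(+9.98) = 6.8 × 10⁻³ → stable
  36–95 m: −αΔT+βΔS = −(2.4 × 10⁻⁴)(-2.5)+(7.6 × 10⁻⁴)(-10.19) = -7.1 × 10⁻³ → UNSTABLE
  95–103 m: −αΔT+βΔS = −(2.4 × 10⁻⁴)(-6.5)+(7.6 × 10⁻⁴)(-0.78) = 9.7 × 10⁻⁴ → stable
  103–220 m: −αΔT+βΔS = −(2.4 × 10⁻⁴)(+0.6)+(7.6 × 10⁻⁴)(+1.05) = 6.5 × 10⁻⁴ → stable
The 36–95 m interval has Δρ < 0: lighter water underlies denser water.

36–95 m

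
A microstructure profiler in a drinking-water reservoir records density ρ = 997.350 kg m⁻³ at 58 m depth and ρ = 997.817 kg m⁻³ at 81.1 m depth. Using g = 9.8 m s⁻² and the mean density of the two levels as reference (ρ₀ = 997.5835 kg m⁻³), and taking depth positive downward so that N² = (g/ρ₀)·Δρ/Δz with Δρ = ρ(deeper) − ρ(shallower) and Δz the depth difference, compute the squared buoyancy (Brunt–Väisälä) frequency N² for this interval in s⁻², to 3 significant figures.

Δρ = 997.817 − 997.350 = 0.467 kg m⁻³ over Δz = 81.1 − 58 = 23.1 m.
N² = (9.8/997.5835) × (0.467/23.1) = 1.9860 × 10⁻⁴ s⁻² ≈ 1.99 × 10⁻⁴ s⁻².

1.99 × 10⁻⁴ s⁻²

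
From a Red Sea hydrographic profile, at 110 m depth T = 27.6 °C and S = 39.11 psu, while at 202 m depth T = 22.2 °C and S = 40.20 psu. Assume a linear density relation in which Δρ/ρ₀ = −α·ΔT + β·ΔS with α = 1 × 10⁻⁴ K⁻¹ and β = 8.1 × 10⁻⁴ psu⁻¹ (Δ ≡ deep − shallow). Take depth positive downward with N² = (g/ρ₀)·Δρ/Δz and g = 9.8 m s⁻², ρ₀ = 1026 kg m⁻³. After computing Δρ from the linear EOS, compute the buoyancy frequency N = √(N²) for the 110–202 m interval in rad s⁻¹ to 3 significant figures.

ΔT = -5.4 K, ΔS = +1.09 psu (deep − shallow).
Δρ/ρ₀ = −αΔT + βΔS = 5.40 × 10⁻⁴ + 8.829 × 10⁻⁴ = 1.4229 × 10⁻³, so Δρ ≈ 1.460 kg m⁻³.
N² = (g/ρ₀)·Δρ/Δz = g·(Δρ/ρ₀)/Δz = 9.8 × 1.4229 × 10⁻³ / 92 = 1.5157 × 10⁻⁴ s⁻².
N = √(1.5157 × 10⁻⁴) = 0.012311 rad s⁻¹ ≈ 0.0123 rad s⁻¹.

0.0123 rad s⁻¹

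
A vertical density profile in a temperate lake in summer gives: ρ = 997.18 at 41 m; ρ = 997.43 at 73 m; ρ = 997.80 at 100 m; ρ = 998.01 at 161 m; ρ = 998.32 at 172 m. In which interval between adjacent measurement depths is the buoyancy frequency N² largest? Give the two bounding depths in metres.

161–172 m

Compute the density gradient over each adjacent pair:
  41–73 m: Δρ/Δz = 0.25/32 = 7.8 × 10⁻³ kg m⁻⁴
  73–100 m: Δρ/Δz = 0.37/27 = 0.014 kg m⁻⁴
  100–161 m: Δρ/Δz = 0.21/61 = 3.4 × 10⁻³ kg m⁻⁴
  161–172 m: Δρ/Δz = 0.31/11 = 0.028 kg m⁻⁴
The largest gradient is in the 161–172 m interval — the pycnocline.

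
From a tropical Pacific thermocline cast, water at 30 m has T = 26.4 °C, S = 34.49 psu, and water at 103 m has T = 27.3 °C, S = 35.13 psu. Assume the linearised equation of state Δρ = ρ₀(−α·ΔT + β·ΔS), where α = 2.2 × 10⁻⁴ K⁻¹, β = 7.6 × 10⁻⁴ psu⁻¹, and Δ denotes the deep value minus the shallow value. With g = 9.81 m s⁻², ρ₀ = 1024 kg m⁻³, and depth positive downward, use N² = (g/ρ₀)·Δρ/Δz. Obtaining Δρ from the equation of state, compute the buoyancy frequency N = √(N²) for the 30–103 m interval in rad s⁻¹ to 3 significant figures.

ΔT = +0.9 K, ΔS = +0.64 psu (deep − shallow).
Δρ/ρ₀ = −αΔT + βΔS = -1.98 × 10⁻⁴ + 4.864 × 10⁻⁴ = 2.884 × 10⁻⁴, so Δρ ≈ 0.2953 kg m⁻³.
N² = (g/ρ₀)·Δρ/Δz = g·(Δρ/ρ₀)/Δz = 9.81 × 2.884 × 10⁻⁴ / 73 = 3.8756 × 10⁻⁵ s⁻².
N = √(3.8756 × 10⁻⁵) = 6.2254 × 10⁻³ rad s⁻¹ ≈ 6.23 × 10⁻³ rad s⁻¹.

6.23 × 10⁻³ rad s⁻¹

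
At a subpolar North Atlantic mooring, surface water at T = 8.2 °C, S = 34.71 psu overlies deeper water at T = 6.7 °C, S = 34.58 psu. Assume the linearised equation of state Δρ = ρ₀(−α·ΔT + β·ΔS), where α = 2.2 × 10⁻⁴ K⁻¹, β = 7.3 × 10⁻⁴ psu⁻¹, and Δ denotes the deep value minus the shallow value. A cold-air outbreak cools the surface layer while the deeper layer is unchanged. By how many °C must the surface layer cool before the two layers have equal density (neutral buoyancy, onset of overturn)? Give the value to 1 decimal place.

Neutral buoyancy requires Δρ = 0, i.e. −α(T_deep − T_surf′) + β(S_deep − S_surf) = 0.
T_surf′ = T_deep − (β/α)·ΔS = 6.7 − (7.3 × 10⁻⁴/2.2 × 10⁻⁴)·(-0.13) = 7.131 °C.
Cooling required: 8.2 − (7.131) = 1.069 °C.

1.1 °C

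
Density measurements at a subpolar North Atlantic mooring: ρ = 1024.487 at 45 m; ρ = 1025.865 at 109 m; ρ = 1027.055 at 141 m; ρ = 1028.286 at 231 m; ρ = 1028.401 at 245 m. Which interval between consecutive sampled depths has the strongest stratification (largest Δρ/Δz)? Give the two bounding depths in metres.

Compute the density gradient over each adjacent pair:
  45–109 m: Δρ/Δz = 1.378/64 = 0.022 kg m⁻⁴
  109–141 m: Δρ/Δz = 1.190/32 = 0.037 kg m⁻⁴
  141–231 m: Δρ/Δz = 1.231/90 = 0.014 kg m⁻⁴
  231–245 m: Δρ/Δz = 0.115/14 = 8.2 × 10⁻³ kg m⁻⁴
The largest gradient is in the 109–141 m interval — the pycnocline.

109–141 m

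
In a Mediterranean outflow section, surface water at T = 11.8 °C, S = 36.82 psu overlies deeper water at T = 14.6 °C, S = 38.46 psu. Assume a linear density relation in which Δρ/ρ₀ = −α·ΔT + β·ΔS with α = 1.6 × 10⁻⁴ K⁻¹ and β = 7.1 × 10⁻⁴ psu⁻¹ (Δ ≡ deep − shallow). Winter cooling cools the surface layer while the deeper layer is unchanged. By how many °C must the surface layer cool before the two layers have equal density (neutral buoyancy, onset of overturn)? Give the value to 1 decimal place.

Neutral buoyancy requires Δρ = 0, i.e. −α(T_deep − T_surf′) + β(S_deep − S_surf) = 0.
T_surf′ = T_deep − (β/α)·ΔS = 14.6 − (7.1 × 10⁻⁴/1.6 × 10⁻⁴)·(+1.64) = 7.322 °C.
Cooling required: 11.8 − (7.322) = 4.478 °C.

4.5 °C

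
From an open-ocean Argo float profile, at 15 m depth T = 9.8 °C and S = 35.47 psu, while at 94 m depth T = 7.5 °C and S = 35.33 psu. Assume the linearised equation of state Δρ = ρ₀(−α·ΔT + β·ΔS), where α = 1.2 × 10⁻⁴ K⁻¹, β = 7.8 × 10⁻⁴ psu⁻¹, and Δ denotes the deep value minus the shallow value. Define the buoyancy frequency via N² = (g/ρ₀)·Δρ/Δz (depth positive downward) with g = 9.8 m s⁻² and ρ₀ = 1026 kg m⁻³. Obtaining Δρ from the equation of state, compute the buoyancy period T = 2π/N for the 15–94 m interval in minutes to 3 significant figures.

ΔT = -2.3 K, ΔS = -0.14 psu (deep − shallow).
Δρ/ρ₀ = −αΔT + βΔS = 2.76 × 10⁻⁴ − 1.092 × 10⁻⁴ = 1.668 × 10⁻⁴, so Δρ ≈ 0.1711 kg m⁻³.
N² = (g/ρ₀)·Δρ/Δz = g·(Δρ/ρ₀)/Δz = 9.8 × 1.668 × 10⁻⁴ / 79 = 2.0692 × 10⁻⁵ s⁻².
N = √(2.0692 × 10⁻⁵) = 4.5488 × 10⁻³ rad s⁻¹ → T = 2π/N = 1.3813 × 10³ s = 23.022 min ≈ 23.0 min.

23.0 min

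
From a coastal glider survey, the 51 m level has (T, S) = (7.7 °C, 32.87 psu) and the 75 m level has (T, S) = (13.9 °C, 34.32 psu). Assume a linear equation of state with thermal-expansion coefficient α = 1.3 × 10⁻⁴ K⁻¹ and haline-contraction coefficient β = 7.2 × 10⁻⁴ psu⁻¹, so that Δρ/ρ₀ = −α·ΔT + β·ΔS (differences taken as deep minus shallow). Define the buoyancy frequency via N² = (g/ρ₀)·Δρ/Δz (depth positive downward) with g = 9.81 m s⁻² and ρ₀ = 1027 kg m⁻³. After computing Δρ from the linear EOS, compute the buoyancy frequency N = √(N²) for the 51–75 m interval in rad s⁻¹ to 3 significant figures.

9.86 × 10⁻³ rad s⁻¹

ΔT = +6.2 K, ΔS = +1.45 psu (deep − shallow).
Δρ/ρ₀ = −αΔT + βΔS = -8.06 × 10⁻⁴ + 1.044 × 10⁻³ = 2.38 × 10⁻⁴, so Δρ ≈ 0.2444 kg m⁻³.
N² = (g/ρ₀)·Δρ/Δz = g·(Δρ/ρ₀)/Δz = 9.81 × 2.38 × 10⁻⁴ / 24 = 9.7283 × 10⁻⁵ s⁻².
N = √(9.7283 × 10⁻⁵) = 9.8632 × 10⁻³ rad s⁻¹ ≈ 9.86 × 10⁻³ rad s⁻¹.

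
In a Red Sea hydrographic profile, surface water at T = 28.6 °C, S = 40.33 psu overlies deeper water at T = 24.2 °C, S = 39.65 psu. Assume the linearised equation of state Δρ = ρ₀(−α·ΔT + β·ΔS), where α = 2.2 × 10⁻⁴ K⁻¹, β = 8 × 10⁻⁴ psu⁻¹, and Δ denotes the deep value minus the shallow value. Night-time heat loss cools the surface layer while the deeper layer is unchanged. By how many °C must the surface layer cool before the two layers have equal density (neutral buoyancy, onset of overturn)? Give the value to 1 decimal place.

Neutral buoyancy requires Δρ = 0, i.e. −α(T_deep − T_surf′) + β(S_deep − S_surf) = 0.
T_surf′ = T_deep − (β/α)·ΔS = 24.2 − (8 × 10⁻⁴/2.2 × 10⁻⁴)·(-0.68) = 26.673 °C.
Cooling required: 28.6 − (26.673) = 1.927 °C.

1.9 °C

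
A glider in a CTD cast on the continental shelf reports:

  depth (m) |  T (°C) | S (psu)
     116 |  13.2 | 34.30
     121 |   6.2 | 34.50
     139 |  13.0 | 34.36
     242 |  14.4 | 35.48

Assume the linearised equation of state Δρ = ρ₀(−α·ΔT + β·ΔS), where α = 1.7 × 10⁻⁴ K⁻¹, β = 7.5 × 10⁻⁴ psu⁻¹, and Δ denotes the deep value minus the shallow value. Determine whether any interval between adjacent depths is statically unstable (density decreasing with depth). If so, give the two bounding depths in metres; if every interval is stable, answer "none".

Evaluate Δρ/ρ₀ = −αΔT + βΔS across each adjacent pair:
  116–121 m: −αΔT+βΔS = −(1.7 × 10⁻⁴)(-7.0)+(7.5 × 10⁻⁴)(+0.20) = 1.3 × 10⁻³ → stable
  121–139 m: −αΔT+βΔS = −(1.7 × 10⁻⁴)(+6.8)+(7.5 × 10⁻⁴)(-0.14) = -1.3 × 10⁻³ → UNSTABLE
  139–242 m: −αΔT+βΔS = −(1.7 × 10⁻⁴)(+1.4)+(7.5 × 10⁻⁴)(+1.12) = 6.0 × 10⁻⁴ → stable
The 121–139 m interval has Δρ < 0: lighter water underlies denser water.

121–139 m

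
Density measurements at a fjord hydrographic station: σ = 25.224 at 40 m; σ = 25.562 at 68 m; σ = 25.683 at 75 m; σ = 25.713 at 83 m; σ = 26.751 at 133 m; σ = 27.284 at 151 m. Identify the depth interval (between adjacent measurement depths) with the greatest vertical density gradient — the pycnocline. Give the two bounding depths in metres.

133–151 m

Compute the density gradient over each adjacent pair:
  40–68 m: Δρ/Δz = 0.338/28 = 0.012 kg m⁻⁴
  68–75 m: Δρ/Δz = 0.121/7 = 0.017 kg m⁻⁴
  75–83 m: Δρ/Δz = 0.030/8 = 3.7 × 10⁻³ kg m⁻⁴
  83–133 m: Δρ/Δz = 1.038/50 = 0.021 kg m⁻⁴
  133–151 m: Δρ/Δz = 0.533/18 = 0.030 kg m⁻⁴
The largest gradient is in the 133–151 m interval — the pycnocline.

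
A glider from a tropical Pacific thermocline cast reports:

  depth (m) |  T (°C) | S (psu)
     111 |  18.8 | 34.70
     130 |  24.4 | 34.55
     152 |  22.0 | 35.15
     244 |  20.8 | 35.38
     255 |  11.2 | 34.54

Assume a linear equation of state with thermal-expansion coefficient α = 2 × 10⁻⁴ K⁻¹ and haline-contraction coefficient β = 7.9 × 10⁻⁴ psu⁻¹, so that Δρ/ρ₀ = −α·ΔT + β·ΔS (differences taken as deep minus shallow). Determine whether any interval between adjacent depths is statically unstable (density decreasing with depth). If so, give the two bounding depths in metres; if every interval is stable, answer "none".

Evaluate Δρ/ρ₀ = −αΔT + βΔS across each adjacent pair:
  111–130 m: −αΔT+βΔS = −(2 × 10⁻⁴)(+5.6)+(7.9 × 10⁻⁴)(-0.15) = -1.2 × 10⁻³ → UNSTABLE
  130–152 m: −αΔT+βΔS = −(2 × 10⁻⁴)(-2.4)+(7.9 × 10⁻⁴)(+0.60) = 9.5 × 10⁻⁴ → stable
  152–244 m: −αΔT+βΔS = −(2 × 10⁻⁴)(-1.2)+(7.9 × 10⁻⁴)(+0.23) = 4.2 × 10⁻⁴ → stable
  244–255 m: −αΔT+βΔS = −(2 × 10⁻⁴)(-9.6)+(7.9 × 10⁻⁴)(-0.84) = 1.3 × 10⁻³ → stable
The 111–130 m interval has Δρ < 0: lighter water underlies denser water.

111–130 m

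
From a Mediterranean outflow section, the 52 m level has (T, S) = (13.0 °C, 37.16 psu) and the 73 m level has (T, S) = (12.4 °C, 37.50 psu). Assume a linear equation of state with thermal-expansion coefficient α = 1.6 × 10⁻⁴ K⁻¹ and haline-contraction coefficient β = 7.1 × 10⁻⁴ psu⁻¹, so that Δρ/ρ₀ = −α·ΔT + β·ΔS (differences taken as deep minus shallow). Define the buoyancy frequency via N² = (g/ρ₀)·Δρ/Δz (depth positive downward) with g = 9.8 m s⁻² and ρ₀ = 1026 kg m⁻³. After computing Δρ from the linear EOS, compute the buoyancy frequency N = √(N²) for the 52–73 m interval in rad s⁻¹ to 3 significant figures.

ΔT = -0.6 K, ΔS = +0.34 psu (deep − shallow).
Δρ/ρ₀ = −αΔT + βΔS = 9.60 × 10⁻⁵ + 2.414 × 10⁻⁴ = 3.374 × 10⁻⁴, so Δρ ≈ 0.3462 kg m⁻³.
N² = (g/ρ₀)·Δρ/Δz = g·(Δρ/ρ₀)/Δz = 9.8 × 3.374 × 10⁻⁴ / 21 = 1.5745 × 10⁻⁴ s⁻².
N = √(1.5745 × 10⁻⁴) = 0.012548 rad s⁻¹ ≈ 0.0125 rad s⁻¹.

0.0125 rad s⁻¹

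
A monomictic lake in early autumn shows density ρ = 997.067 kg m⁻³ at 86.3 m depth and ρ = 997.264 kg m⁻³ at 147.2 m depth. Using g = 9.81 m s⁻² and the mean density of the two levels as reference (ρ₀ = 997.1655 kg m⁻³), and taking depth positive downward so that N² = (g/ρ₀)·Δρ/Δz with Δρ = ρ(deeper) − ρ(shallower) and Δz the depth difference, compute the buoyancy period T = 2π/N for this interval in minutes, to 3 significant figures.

Δρ = 997.264 − 997.067 = 0.197 kg m⁻³ over Δz = 147.2 − 86.3 = 60.9 m.
N² = (9.81/997.1655) × (0.197/60.9) = 3.1824 × 10⁻⁵ s⁻².
N = √(3.1824 × 10⁻⁵) = 5.6413 × 10⁻³ rad s⁻¹, so T = 2π/N = 1.1138 × 10³ s = 18.563 min ≈ 18.6 min.

18.6 min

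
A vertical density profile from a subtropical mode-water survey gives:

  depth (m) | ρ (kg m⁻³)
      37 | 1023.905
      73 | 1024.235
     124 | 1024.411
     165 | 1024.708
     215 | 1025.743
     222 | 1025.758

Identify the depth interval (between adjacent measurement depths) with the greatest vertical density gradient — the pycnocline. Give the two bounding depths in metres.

165–215 m

Compute the density gradient over each adjacent pair:
  37–73 m: Δρ/Δz = 0.330/36 = 9.2 × 10⁻³ kg m⁻⁴
  73–124 m: Δρ/Δz = 0.176/51 = 3.5 × 10⁻³ kg m⁻⁴
  124–165 m: Δρ/Δz = 0.297/41 = 7.2 × 10⁻³ kg m⁻⁴
  165–215 m: Δρ/Δz = 1.035/50 = 0.021 kg m⁻⁴
  215–222 m: Δρ/Δz = 0.015/7 = 2.1 × 10⁻³ kg m⁻⁴
The largest gradient is in the 165–215 m interval — the pycnocline.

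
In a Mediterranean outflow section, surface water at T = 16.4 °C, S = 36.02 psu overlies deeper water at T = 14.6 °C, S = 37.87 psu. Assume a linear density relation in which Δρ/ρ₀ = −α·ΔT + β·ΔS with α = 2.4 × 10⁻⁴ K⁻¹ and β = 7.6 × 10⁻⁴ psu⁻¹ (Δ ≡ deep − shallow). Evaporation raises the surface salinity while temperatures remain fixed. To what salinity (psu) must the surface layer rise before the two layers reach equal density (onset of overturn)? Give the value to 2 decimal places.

38.44 psu

Neutral buoyancy requires −α(T_deep − T_surf) + β(S_deep − S_surf′) = 0.
S_surf′ = S_deep − (α/β)·ΔT = 37.87 − (2.4 × 10⁻⁴/7.6 × 10⁻⁴)·(-1.8) = 38.4384 psu.
Increase required: 38.4384 − 36.02 = 2.4184 psu.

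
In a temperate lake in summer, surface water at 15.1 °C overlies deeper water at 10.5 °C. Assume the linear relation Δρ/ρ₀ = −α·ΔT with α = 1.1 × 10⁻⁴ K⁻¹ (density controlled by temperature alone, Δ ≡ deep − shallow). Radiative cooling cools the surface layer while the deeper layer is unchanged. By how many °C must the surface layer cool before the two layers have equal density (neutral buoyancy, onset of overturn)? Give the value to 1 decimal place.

4.6 °C

With temperature the only control, equal density requires T_surf′ = T_deep.
T_surf′ = 10.5 °C.
Cooling required: 15.1 − 10.5 = 4.6 °C.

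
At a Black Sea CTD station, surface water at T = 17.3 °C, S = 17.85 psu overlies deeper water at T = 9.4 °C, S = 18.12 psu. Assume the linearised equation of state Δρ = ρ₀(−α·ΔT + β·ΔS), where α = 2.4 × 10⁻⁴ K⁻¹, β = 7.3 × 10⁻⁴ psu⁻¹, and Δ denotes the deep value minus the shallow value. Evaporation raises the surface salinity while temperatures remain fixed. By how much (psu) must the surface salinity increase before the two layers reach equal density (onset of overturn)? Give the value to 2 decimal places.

Neutral buoyancy requires −α(T_deep − T_surf) + β(S_deep − S_surf′) = 0.
S_surf′ = S_deep − (α/β)·ΔT = 18.12 − (2.4 × 10⁻⁴/7.3 × 10⁻⁴)·(-7.9) = 20.7173 psu.
Increase required: 20.7173 − 17.85 = 2.8673 psu.

2.87 psu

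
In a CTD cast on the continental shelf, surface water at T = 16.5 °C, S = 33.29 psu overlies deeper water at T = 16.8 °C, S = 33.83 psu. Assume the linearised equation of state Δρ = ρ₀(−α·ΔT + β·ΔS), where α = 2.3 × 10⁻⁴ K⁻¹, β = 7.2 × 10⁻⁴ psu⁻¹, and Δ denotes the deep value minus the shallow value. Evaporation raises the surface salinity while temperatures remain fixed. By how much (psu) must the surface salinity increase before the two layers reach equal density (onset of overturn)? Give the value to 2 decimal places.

0.44 psu

Neutral buoyancy requires −α(T_deep − T_surf) + β(S_deep − S_surf′) = 0.
S_surf′ = S_deep − (α/β)·ΔT = 33.83 − (2.3 × 10⁻⁴/7.2 × 10⁻⁴)·(+0.3) = 33.7342 psu.
Increase required: 33.7342 − 33.29 = 0.4442 psu.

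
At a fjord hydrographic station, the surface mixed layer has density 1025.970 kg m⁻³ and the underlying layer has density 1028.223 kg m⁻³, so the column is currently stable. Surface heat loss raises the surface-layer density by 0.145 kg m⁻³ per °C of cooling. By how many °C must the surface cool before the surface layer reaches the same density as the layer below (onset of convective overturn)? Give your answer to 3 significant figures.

Density deficit of the surface layer: 1028.223 − 1025.970 = 2.253 kg m⁻³.
Required change = 2.253 / 0.145 = 15.5 °C.

15.5 °C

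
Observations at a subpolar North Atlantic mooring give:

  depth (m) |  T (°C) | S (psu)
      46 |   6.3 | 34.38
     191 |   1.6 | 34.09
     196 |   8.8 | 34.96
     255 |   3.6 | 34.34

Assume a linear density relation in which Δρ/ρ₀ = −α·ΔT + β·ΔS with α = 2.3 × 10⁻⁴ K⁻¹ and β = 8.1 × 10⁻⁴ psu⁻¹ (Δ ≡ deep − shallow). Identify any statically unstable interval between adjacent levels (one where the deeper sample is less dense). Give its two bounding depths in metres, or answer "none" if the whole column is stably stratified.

191–196 m

Evaluate Δρ/ρ₀ = −αΔT + βΔS across each adjacent pair:
  46–191 m: −αΔT+βΔS = −(2.3 × 10⁻⁴)(-4.7)+(8.1 × 10⁻⁴)(-0.29) = 8.5 × 10⁻⁴ → stable
  191–196 m: −αΔT+βΔS = −(2.3 × 10⁻⁴)(+7.2)+(8.1 × 10⁻⁴)(+0.87) = -9.5 × 10⁻⁴ → UNSTABLE
  196–255 m: −αΔT+βΔS = −(2.3 × 10⁻⁴)(-5.2)+(8.1 × 10⁻⁴)(-0.62) = 6.9 × 10⁻⁴ → stable
The 191–196 m interval has Δρ < 0: lighter water underlies denser water.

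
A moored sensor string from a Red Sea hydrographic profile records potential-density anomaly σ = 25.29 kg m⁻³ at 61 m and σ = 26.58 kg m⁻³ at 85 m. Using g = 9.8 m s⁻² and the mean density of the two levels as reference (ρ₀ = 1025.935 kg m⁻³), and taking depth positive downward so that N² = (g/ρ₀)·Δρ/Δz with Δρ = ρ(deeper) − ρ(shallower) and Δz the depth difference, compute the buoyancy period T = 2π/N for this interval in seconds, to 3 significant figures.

Δρ = 1026.58 − 1025.29 = 1.29 kg m⁻³ over Δz = 85 − 61 = 24 m.
N² = (9.8/1025.935) × (1.29/24) = 5.1343 × 10⁻⁴ s⁻².
N = √(5.1343 × 10⁻⁴) = 0.022659 rad s⁻¹, so T = 2π/N = 277.29 s ≈ 277 s.
Since Δρ > 0 the layer is stably stratified.

277 s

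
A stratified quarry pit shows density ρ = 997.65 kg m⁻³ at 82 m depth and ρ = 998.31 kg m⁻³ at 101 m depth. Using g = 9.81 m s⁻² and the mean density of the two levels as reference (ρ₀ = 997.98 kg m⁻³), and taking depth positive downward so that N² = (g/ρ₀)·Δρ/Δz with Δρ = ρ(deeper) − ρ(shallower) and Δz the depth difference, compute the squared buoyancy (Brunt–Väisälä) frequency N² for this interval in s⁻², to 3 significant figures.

Δρ = 998.31 − 997.65 = 0.66 kg m⁻³ over Δz = 101 − 82 = 19 m.
N² = (9.81/997.98) × (0.66/19) = 3.4146 × 10⁻⁴ s⁻² ≈ 3.41 × 10⁻⁴ s⁻².

3.41 × 10⁻⁴ s⁻²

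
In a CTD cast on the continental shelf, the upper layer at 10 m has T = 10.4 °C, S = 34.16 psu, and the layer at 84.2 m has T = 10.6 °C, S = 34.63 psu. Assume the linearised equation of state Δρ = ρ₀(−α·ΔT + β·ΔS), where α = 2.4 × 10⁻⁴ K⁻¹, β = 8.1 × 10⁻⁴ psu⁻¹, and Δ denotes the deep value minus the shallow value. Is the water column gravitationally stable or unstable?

ΔT = 10.6 − 10.4 = +0.2 K and ΔS = 34.63 − 34.16 = +0.47 psu (deep − shallow).
−αΔT = -4.80 × 10⁻⁵; βΔS = 3.807 × 10⁻⁴; sum Δρ/ρ₀ = 3.327 × 10⁻⁴.
Δρ/ρ₀ > 0, so Δρ > 0: deeper water is denser → statically stable.

stable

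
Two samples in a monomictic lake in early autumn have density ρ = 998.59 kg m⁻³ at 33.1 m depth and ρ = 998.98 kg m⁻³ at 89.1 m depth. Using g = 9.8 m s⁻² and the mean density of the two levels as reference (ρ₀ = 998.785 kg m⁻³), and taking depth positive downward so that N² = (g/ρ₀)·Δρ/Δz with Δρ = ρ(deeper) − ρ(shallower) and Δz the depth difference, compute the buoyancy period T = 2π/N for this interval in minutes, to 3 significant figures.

12.7 min

Δρ = 998.98 − 998.59 = 0.39 kg m⁻³ over Δz = 89.1 − 33.1 = 56 m.
N² = (9.8/998.785) × (0.39/56) = 6.8333 × 10⁻⁵ s⁻².
N = √(6.8333 × 10⁻⁵) = 8.2664 × 10⁻³ rad s⁻¹, so T = 2π/N = 760.09 s = 12.668 min ≈ 12.7 min.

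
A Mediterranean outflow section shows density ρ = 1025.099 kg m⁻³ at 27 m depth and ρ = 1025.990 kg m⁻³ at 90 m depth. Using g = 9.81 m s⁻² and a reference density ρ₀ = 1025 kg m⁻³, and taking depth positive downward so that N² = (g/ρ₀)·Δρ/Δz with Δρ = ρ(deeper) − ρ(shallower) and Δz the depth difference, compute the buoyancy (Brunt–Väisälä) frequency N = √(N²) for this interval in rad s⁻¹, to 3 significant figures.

Δρ = 1025.990 − 1025.099 = 0.891 kg m⁻³ over Δz = 90 − 27 = 63 m.
N² = (9.81/1025) × (0.891/63) = 1.3536 × 10⁻⁴ s⁻².
N = √(1.3536 × 10⁻⁴) = 0.011634 rad s⁻¹ ≈ 0.0116 rad s⁻¹.

0.0116 rad s⁻¹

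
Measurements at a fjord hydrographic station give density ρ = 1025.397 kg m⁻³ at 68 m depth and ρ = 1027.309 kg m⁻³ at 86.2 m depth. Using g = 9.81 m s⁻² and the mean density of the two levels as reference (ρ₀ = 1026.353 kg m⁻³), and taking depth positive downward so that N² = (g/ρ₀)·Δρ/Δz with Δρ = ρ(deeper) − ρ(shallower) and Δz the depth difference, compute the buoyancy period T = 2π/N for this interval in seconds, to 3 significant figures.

198 s

Δρ = 1027.309 − 1025.397 = 1.912 kg m⁻³ over Δz = 86.2 − 68 = 18.2 m.
N² = (9.81/1026.353) × (1.912/18.2) = 1.0041 × 10⁻³ s⁻².
N = √(1.0041 × 10⁻³) = 0.031688 rad s⁻¹, so T = 2π/N = 198.28 s ≈ 198 s.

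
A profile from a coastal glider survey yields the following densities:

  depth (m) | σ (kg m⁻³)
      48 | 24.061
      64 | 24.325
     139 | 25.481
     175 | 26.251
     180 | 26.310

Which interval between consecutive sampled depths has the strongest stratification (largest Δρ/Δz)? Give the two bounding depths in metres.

Compute the density gradient over each adjacent pair:
  48–64 m: Δρ/Δz = 0.264/16 = 0.017 kg m⁻⁴
  64–139 m: Δρ/Δz = 1.156/75 = 0.015 kg m⁻⁴
  139–175 m: Δρ/Δz = 0.770/36 = 0.021 kg m⁻⁴
  175–180 m: Δρ/Δz = 0.059/5 = 0.012 kg m⁻⁴
The largest gradient is in the 139–175 m interval — the pycnocline.

139–175 m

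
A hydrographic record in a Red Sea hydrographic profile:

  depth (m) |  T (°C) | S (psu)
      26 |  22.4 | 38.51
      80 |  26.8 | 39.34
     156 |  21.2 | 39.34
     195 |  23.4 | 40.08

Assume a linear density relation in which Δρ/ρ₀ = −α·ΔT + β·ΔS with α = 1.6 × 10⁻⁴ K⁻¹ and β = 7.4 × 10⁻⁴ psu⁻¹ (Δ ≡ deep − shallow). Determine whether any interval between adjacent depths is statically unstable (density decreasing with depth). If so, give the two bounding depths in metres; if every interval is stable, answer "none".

26–80 m

Evaluate Δρ/ρ₀ = −αΔT + βΔS across each adjacent pair:
  26–80 m: −αΔT+βΔS = −(1.6 × 10⁻⁴)(+4.4)+(7.4 × 10⁻⁴)(+0.83) = -9.0 × 10⁻⁵ → UNSTABLE
  80–156 m: −αΔT+βΔS = −(1.6 × 10⁻⁴)(-5.6)+(7.4 × 10⁻⁴)(+0.00) = 9.0 × 10⁻⁴ → stable
  156–195 m: −αΔT+βΔS = −(1.6 × 10⁻⁴)(+2.2)+(7.4 × 10⁻⁴)(+0.74) = 2.0 × 10⁻⁴ → stable
The 26–80 m interval has Δρ < 0: lighter water underlies denser water.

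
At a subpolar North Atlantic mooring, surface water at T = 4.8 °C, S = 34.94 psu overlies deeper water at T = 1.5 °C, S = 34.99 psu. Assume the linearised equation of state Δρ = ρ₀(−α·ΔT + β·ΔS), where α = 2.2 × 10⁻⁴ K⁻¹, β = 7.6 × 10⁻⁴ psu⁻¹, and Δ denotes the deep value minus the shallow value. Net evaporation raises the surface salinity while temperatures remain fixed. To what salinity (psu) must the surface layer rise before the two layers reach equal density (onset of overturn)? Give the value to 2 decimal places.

Neutral buoyancy requires −α(T_deep − T_surf) + β(S_deep − S_surf′) = 0.
S_surf′ = S_deep − (α/β)·ΔT = 34.99 − (2.2 × 10⁻⁴/7.6 × 10⁻⁴)·(-3.3) = 35.9453 psu.
Increase required: 35.9453 − 34.94 = 1.0053 psu.

35.95 psu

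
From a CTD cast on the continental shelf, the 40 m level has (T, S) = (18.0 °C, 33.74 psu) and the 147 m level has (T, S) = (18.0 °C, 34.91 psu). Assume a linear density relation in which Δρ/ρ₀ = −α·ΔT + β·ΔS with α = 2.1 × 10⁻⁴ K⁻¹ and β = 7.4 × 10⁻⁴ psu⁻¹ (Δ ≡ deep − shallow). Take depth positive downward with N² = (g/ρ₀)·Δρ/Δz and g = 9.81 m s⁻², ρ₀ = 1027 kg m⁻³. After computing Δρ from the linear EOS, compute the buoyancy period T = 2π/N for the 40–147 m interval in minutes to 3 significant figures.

ΔT = +0.0 K, ΔS = +1.17 psu (deep − shallow).
Δρ/ρ₀ = −αΔT + βΔS = 0 + 8.658 × 10⁻⁴ = 8.658 × 10⁻⁴, so Δρ ≈ 0.8892 kg m⁻³.
N² = (g/ρ₀)·Δρ/Δz = g·(Δρ/ρ₀)/Δz = 9.81 × 8.658 × 10⁻⁴ / 107 = 7.9378 × 10⁻⁵ s⁻².
N = √(7.9378 × 10⁻⁵) = 8.9094 × 10⁻³ rad s⁻¹ → T = 2π/N = 705.23 s = 11.754 min ≈ 11.8 min.

11.8 min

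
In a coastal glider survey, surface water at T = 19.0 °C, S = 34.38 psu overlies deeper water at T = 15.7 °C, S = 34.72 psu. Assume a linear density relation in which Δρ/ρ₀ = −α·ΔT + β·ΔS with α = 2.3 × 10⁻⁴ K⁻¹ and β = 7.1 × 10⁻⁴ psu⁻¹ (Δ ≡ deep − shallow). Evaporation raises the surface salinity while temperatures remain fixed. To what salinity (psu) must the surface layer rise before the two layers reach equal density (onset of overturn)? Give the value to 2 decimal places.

Neutral buoyancy requires −α(T_deep − T_surf) + β(S_deep − S_surf′) = 0.
S_surf′ = S_deep − (α/β)·ΔT = 34.72 − (2.3 × 10⁻⁴/7.1 × 10⁻⁴)·(-3.3) = 35.7890 psu.
Increase required: 35.7890 − 34.38 = 1.4090 psu.

35.79 psu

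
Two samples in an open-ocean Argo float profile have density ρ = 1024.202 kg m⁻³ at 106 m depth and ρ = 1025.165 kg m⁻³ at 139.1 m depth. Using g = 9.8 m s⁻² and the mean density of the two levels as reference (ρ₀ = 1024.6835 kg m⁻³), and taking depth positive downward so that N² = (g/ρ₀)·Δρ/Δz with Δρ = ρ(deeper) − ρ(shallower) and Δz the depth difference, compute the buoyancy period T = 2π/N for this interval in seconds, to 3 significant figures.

377 s

Δρ = 1025.165 − 1024.202 = 0.963 kg m⁻³ over Δz = 139.1 − 106 = 33.1 m.
N² = (9.8/1024.6835) × (0.963/33.1) = 2.7825 × 10⁻⁴ s⁻².
N = √(2.7825 × 10⁻⁴) = 0.016681 rad s⁻¹, so T = 2π/N = 376.67 s ≈ 377 s.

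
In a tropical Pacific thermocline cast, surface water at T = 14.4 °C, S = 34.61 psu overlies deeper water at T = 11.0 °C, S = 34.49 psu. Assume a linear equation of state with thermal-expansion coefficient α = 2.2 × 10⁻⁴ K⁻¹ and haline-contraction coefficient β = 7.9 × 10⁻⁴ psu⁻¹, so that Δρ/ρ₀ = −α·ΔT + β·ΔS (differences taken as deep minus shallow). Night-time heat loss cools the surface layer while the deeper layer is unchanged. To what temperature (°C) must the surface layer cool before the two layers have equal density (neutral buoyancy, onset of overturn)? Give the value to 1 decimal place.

11.4 °C

Neutral buoyancy requires Δρ = 0, i.e. −α(T_deep − T_surf′) + β(S_deep − S_surf) = 0.
T_surf′ = T_deep − (β/α)·ΔS = 11.0 − (7.9 × 10⁻⁴/2.2 × 10⁻⁴)·(-0.12) = 11.431 °C.
Cooling required: 14.4 − (11.431) = 2.969 °C.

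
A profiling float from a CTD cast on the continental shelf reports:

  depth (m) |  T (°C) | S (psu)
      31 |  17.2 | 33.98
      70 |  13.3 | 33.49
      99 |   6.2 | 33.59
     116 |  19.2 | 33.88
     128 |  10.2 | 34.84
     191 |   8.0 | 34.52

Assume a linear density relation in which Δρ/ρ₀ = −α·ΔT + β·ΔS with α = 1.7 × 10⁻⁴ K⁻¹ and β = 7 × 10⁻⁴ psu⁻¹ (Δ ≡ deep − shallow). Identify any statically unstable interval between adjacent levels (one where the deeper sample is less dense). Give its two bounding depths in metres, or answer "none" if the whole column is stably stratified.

Evaluate Δρ/ρ₀ = −αΔT + βΔS across each adjacent pair:
  31–70 m: −αΔT+βΔS = −(1.7 × 10⁻⁴)(-3.9)+(7 × 10⁻⁴)(-0.49) = 3.2 × 10⁻⁴ → stable
  70–99 m: −αΔT+βΔS = −(1.7 × 10⁻⁴)(-7.1)+(7 × 10⁻⁴)(+0.10) = 1.3 × 10⁻³ → stable
  99–116 m: −αΔT+βΔS = −(1.7 × 10⁻⁴)(+13.0)+(7 × 10⁻⁴)(+0.29) = -2.0 × 10⁻³ → UNSTABLE
  116–128 m: −αΔT+βΔS = −(1.7 × 10⁻⁴)(-9.0)+(7 × 10⁻⁴)(+0.96) = 2.2 × 10⁻³ → stable
  128–191 m: −αΔT+βΔS = −(1.7 × 10⁻⁴)(-2.2)+(7 × 10⁻⁴)(-0.32) = 1.5 × 10⁻⁴ → stable
The 99–116 m interval has Δρ < 0: lighter water underlies denser water.

99–116 m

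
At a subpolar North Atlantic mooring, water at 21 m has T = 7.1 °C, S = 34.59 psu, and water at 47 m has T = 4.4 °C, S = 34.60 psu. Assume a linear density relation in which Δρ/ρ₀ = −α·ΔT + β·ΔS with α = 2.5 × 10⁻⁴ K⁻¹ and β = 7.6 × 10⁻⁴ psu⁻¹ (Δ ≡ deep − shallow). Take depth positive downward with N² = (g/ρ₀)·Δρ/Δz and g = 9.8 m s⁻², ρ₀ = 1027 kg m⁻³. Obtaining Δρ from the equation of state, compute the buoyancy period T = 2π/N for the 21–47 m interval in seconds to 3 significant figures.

ΔT = -2.7 K, ΔS = +0.01 psu (deep − shallow).
Δρ/ρ₀ = −αΔT + βΔS = 6.75 × 10⁻⁴ + 7.60 × 10⁻⁶ = 6.826 × 10⁻⁴, so Δρ ≈ 0.7010 kg m⁻³.
N² = (g/ρ₀)·Δρ/Δz = g·(Δρ/ρ₀)/Δz = 9.8 × 6.826 × 10⁻⁴ / 26 = 2.5729 × 10⁻⁴ s⁻².
N = √(2.5729 × 10⁻⁴) = 0.016040 rad s⁻¹ → T = 2π/N = 391.72 s ≈ 392 s.

392 s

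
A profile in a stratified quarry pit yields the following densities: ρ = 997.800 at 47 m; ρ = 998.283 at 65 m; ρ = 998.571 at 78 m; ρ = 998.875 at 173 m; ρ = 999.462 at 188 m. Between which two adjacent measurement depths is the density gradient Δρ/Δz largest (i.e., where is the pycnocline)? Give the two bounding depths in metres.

173–188 m

Compute the density gradient over each adjacent pair:
  47–65 m: Δρ/Δz = 0.483/18 = 0.027 kg m⁻⁴
  65–78 m: Δρ/Δz = 0.288/13 = 0.022 kg m⁻⁴
  78–173 m: Δρ/Δz = 0.304/95 = 3.2 × 10⁻³ kg m⁻⁴
  173–188 m: Δρ/Δz = 0.587/15 = 0.039 kg m⁻⁴
The largest gradient is in the 173–188 m interval — the pycnocline.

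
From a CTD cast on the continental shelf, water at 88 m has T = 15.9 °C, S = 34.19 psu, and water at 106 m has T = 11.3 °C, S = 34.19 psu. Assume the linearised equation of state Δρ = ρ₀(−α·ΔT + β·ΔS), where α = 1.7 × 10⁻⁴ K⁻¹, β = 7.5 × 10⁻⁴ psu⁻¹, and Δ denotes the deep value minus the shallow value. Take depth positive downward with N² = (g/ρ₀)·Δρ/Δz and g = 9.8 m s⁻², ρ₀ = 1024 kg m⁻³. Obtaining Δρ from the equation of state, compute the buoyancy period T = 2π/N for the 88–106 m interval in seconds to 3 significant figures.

ΔT = -4.6 K, ΔS = +0.00 psu (deep − shallow).
Δρ/ρ₀ = −αΔT + βΔS = 7.82 × 10⁻⁴ + 0 = 7.82 × 10⁻⁴, so Δρ ≈ 0.8008 kg m⁻³.
N² = (g/ρ₀)·Δρ/Δz = g·(Δρ/ρ₀)/Δz = 9.8 × 7.82 × 10⁻⁴ / 18 = 4.2576 × 10⁻⁴ s⁻².
N = √(4.2576 × 10⁻⁴) = 0.020634 rad s⁻¹ → T = 2π/N = 304.51 s ≈ 305 s.

305 s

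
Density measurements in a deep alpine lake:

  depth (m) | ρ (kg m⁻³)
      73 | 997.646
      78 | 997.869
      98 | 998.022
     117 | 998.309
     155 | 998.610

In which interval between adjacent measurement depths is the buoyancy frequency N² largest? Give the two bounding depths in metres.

Compute the density gradient over each adjacent pair:
  73–78 m: Δρ/Δz = 0.223/5 = 0.045 kg m⁻⁴
  78–98 m: Δρ/Δz = 0.153/20 = 7.6 × 10⁻³ kg m⁻⁴
  98–117 m: Δρ/Δz = 0.287/19 = 0.015 kg m⁻⁴
  117–155 m: Δρ/Δz = 0.301/38 = 7.9 × 10⁻³ kg m⁻⁴
The largest gradient is in the 73–78 m interval — the pycnocline.

73–78 m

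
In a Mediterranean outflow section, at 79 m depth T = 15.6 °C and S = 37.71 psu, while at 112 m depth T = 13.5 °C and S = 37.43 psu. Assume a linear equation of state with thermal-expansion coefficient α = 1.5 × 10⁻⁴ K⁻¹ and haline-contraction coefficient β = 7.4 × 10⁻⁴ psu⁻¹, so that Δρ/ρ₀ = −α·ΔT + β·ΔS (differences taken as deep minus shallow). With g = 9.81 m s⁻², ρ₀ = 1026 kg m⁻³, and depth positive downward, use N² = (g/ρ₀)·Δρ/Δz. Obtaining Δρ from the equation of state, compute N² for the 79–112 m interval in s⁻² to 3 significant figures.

ΔT = -2.1 K, ΔS = -0.28 psu (deep − shallow).
Δρ/ρ₀ = −αΔT + βΔS = 3.15 × 10⁻⁴ − 2.072 × 10⁻⁴ = 1.078 × 10⁻⁴, so Δρ ≈ 0.1106 kg m⁻³.
N² = (g/ρ₀)·Δρ/Δz = g·(Δρ/ρ₀)/Δz = 9.81 × 1.078 × 10⁻⁴ / 33 = 3.2046 × 10⁻⁵ s⁻² ≈ 3.20 × 10⁻⁵ s⁻².

3.20 × 10⁻⁵ s⁻²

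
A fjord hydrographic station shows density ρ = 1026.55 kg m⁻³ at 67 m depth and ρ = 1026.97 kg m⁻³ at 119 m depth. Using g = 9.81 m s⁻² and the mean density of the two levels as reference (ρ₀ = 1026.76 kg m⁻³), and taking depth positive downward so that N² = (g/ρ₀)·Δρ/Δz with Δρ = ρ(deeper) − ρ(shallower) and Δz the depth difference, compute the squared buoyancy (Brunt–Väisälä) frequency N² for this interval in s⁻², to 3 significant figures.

7.72 × 10⁻⁵ s⁻²

Δρ = 1026.97 − 1026.55 = 0.42 kg m⁻³ over Δz = 119 − 67 = 52 m.
N² = (9.81/1026.76) × (0.42/52) = 7.7170 × 10⁻⁵ s⁻² ≈ 7.72 × 10⁻⁵ s⁻².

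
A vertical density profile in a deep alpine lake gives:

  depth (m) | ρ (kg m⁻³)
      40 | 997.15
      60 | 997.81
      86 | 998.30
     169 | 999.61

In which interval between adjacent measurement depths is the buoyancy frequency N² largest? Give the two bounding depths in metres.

40–60 m

Compute the density gradient over each adjacent pair:
  40–60 m: Δρ/Δz = 0.66/20 = 0.033 kg m⁻⁴
  60–86 m: Δρ/Δz = 0.49/26 = 0.019 kg m⁻⁴
  86–169 m: Δρ/Δz = 1.31/83 = 0.016 kg m⁻⁴
The largest gradient is in the 40–60 m interval — the pycnocline.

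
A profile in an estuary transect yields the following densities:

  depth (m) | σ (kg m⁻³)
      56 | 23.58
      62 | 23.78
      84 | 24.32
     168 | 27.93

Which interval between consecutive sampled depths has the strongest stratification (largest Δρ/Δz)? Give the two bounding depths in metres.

84–168 m

Compute the density gradient over each adjacent pair:
  56–62 m: Δρ/Δz = 0.20/6 = 0.033 kg m⁻⁴
  62–84 m: Δρ/Δz = 0.54/22 = 0.025 kg m⁻⁴
  84–168 m: Δρ/Δz = 3.61/84 = 0.043 kg m⁻⁴
The largest gradient is in the 84–168 m interval — the pycnocline.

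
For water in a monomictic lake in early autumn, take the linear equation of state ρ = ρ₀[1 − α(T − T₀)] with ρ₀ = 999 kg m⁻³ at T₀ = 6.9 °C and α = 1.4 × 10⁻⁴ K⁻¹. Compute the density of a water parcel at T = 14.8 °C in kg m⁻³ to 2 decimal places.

T − T₀ = +7.9 K.
Bracket = 1 − α·(+7.9) = 1 + (-1.106 × 10⁻³) = 0.9988940.
ρ = 999 × 0.9988940 = 997.90 kg m⁻³.

997.90 kg m⁻³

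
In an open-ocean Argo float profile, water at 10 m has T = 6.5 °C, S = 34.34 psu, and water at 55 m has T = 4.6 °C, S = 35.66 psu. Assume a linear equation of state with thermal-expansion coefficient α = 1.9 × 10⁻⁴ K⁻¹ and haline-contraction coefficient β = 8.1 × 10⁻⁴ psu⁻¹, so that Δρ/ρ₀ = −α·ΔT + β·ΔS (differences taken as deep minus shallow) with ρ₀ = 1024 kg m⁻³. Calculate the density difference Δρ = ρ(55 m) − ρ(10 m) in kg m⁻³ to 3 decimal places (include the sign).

+1.465 kg m⁻³

ΔT = -1.9 K, ΔS = +1.32 psu (deep − shallow).
Δρ/ρ₀ = −(1.9 × 10⁻⁴)(-1.9) + (8.1 × 10⁻⁴)(+1.32) = 1.4302 × 10⁻³.
Δρ = 1024 × (1.4302 × 10⁻³) = +1.465 kg m⁻³.
Positive Δρ: denser below, stable.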